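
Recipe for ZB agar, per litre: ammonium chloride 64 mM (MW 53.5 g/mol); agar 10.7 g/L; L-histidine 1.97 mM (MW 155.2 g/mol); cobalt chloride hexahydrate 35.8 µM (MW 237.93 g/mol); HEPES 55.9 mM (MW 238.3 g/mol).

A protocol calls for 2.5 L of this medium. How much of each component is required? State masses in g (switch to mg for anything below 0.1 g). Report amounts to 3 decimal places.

ammonium chloride 8.560 g; agar 26.750 g; L-histidine 0.764 g; cobalt chloride hexahydrate 21.295 mg; HEPES 33.302 g

Working volume: 2.5 L.
ammonium chloride: 64 mmol/L × 53.5 g/mol × 2.5 L ÷ 1000 = 8.560 g
agar: 10.7 g/L × 2.5 L = 26.750 g
L-histidine: 1.97 mmol/L × 155.2 g/mol × 2.5 L ÷ 1000 = 0.764 g
cobalt chloride hexahydrate: 35.8 µmol/L × 237.93 g/mol × 2.5 L ÷ 1000 = 21.295 mg
HEPES: 55.9 mmol/L × 238.3 g/mol × 2.5 L ÷ 1000 = 33.302 g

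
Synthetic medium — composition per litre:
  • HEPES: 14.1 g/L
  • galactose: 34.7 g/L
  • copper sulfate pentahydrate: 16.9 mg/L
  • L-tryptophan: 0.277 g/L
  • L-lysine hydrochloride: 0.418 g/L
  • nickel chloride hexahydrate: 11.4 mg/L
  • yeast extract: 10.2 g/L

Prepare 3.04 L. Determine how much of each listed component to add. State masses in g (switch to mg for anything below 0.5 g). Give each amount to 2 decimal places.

Scale factor relative to 1 L: 3.04.
HEPES: 14.1 g/L × 3.04 L = 42.86 g
galactose: 34.7 g/L × 3.04 L = 105.49 g
copper sulfate pentahydrate: 16.9 mg/L × 3.04 L = 51.38 mg
L-tryptophan: 0.277 g/L × 3.04 L = 0.84 g
L-lysine hydrochloride: 0.418 g/L × 3.04 L = 1.27 g
nickel chloride hexahydrate: 11.4 mg/L × 3.04 L = 34.66 mg
yeast extract: 10.2 g/L × 3.04 L = 31.01 g

HEPES 42.86 g; galactose 105.49 g; copper sulfate pentahydrate 51.38 mg; L-tryptophan 0.84 g; L-lysine hydrochloride 1.27 g; nickel chloride hexahydrate 34.66 mg; yeast extract 31.01 g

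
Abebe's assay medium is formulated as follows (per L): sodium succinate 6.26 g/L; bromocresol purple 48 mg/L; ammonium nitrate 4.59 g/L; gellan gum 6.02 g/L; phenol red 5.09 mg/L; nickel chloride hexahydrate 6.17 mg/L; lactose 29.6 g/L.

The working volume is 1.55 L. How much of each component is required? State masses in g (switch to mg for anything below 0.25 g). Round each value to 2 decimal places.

sodium succinate 9.70 g; bromocresol purple 74.40 mg; ammonium nitrate 7.11 g; gellan gum 9.33 g; phenol red 7.89 mg; nickel chloride hexahydrate 9.56 mg; lactose 45.88 g

Working volume: 1.55 L.
sodium succinate: 6.26 g/L × 1.55 L = 9.70 g
bromocresol purple: 48 mg/L × 1.55 L = 74.40 mg
ammonium nitrate: 4.59 g/L × 1.55 L = 7.11 g
gellan gum: 6.02 g/L × 1.55 L = 9.33 g
phenol red: 5.09 mg/L × 1.55 L = 7.89 mg
nickel chloride hexahydrate: 6.17 mg/L × 1.55 L = 9.56 mg
lactose: 29.6 g/L × 1.55 L = 45.88 g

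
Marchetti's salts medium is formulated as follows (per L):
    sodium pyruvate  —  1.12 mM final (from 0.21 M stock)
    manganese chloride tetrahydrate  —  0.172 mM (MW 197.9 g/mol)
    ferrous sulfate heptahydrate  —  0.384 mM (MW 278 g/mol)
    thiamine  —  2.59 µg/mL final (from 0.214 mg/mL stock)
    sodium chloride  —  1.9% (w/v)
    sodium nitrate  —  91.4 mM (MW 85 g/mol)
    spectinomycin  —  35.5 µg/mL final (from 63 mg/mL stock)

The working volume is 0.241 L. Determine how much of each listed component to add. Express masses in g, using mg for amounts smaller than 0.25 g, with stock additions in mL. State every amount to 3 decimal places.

sodium pyruvate 1.285 mL; manganese chloride tetrahydrate 8.203 mg; ferrous sulfate heptahydrate 25.727 mg; thiamine 2.917 mL; sodium chloride 4.579 g; sodium nitrate 1.872 g; spectinomycin 0.136 mL

Working volume: 0.241 L.
sodium pyruvate: C1V1 = C2V2 → 1.12 mM × 241 mL ÷ 210 mM = 1.285 mL
manganese chloride tetrahydrate: 0.172 mmol/L × 197.9 mg/mmol × 0.241 L = 8.203 mg
ferrous sulfate heptahydrate: 0.384 mmol/L × 278 mg/mmol × 0.241 L = 25.727 mg
thiamine: C1V1 = C2V2 → 2.59 µg/mL × 241 mL ÷ 214 µg/mL = 2.917 mL
sodium chloride: 1.9 g per 100 mL × 241 mL ÷ 100 = 4.579 g
sodium nitrate: 91.4 mmol/L × 85 g/mol × 0.241 L ÷ 1000 = 1.872 g
spectinomycin: C1V1 = C2V2 → 35.5 µg/mL × 241 mL ÷ 63000 µg/mL = 0.136 mL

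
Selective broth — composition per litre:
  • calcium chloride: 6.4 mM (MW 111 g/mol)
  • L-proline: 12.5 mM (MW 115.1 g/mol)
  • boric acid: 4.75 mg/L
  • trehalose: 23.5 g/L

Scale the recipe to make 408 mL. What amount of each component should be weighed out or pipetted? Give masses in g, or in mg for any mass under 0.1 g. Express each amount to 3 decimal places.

calcium chloride 0.290 g; L-proline 0.587 g; boric acid 1.938 mg; trehalose 9.588 g

Target volume = 408 mL = 0.408 L.
calcium chloride: 6.4 mmol/L × 111 g/mol × 0.408 L ÷ 1000 = 0.290 g
L-proline: 12.5 mmol/L × 115.1 g/mol × 0.408 L ÷ 1000 = 0.587 g
boric acid: 4.75 mg/L × 0.408 L = 1.938 mg
trehalose: 23.5 g/L × 0.408 L = 9.588 g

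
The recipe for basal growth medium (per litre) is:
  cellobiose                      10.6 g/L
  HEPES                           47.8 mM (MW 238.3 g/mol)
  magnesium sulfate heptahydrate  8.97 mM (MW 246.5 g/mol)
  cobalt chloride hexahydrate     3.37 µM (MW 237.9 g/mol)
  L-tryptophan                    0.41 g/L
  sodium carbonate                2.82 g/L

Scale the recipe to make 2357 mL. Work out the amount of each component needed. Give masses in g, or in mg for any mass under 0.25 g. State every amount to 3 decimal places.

cellobiose 24.984 g; HEPES 26.848 g; magnesium sulfate heptahydrate 5.212 g; cobalt chloride hexahydrate 1.890 mg; L-tryptophan 0.966 g; sodium carbonate 6.647 g

Target volume = 2357 mL = 2.357 L.
cellobiose: 10.6 g/L × 2.357 L = 24.984 g
HEPES: 47.8 mmol/L × 238.3 g/mol × 2.357 L ÷ 1000 = 26.848 g
magnesium sulfate heptahydrate: 8.97 mmol/L × 246.5 g/mol × 2.357 L ÷ 1000 = 5.212 g
cobalt chloride hexahydrate: 3.37 µmol/L × 237.9 g/mol × 2.357 L ÷ 1000 = 1.890 mg
L-tryptophan: 0.41 g/L × 2.357 L = 0.966 g
sodium carbonate: 2.82 g/L × 2.357 L = 6.647 g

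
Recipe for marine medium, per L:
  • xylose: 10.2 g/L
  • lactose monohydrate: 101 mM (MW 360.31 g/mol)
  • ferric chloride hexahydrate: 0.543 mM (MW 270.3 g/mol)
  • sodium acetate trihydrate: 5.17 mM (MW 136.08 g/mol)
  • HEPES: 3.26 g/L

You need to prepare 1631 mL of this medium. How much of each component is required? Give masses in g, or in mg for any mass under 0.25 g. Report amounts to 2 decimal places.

xylose 16.64 g; lactose monohydrate 59.35 g; ferric chloride hexahydrate 239.39 mg; sodium acetate trihydrate 1.15 g; HEPES 5.32 g

Target volume = 1631 mL = 1.631 L.
xylose: 10.2 g/L × 1.631 L = 16.64 g
lactose monohydrate: 101 mmol/L × 360.31 g/mol × 1.631 L ÷ 1000 = 59.35 g
ferric chloride hexahydrate: 0.543 mmol/L × 270.3 mg/mmol × 1.631 L = 239.39 mg
sodium acetate trihydrate: 5.17 mmol/L × 136.08 g/mol × 1.631 L ÷ 1000 = 1.15 g
HEPES: 3.26 g/L × 1.631 L = 5.32 g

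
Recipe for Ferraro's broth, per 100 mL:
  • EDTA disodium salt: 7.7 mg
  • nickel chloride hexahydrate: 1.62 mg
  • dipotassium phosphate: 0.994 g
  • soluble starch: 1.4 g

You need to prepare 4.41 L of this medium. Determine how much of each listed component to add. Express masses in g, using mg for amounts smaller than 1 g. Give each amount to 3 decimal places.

Ratio of target to recipe volume: 4410 / 100 = 44.1.
EDTA disodium salt: 7.7 mg × (4410 mL / 100 mL) = 339.570 mg
nickel chloride hexahydrate: 1.62 mg × (4410 mL / 100 mL) = 71.442 mg
dipotassium phosphate: 0.994 g × (4410 mL / 100 mL) = 43.835 g
soluble starch: 1.4 g × (4410 mL / 100 mL) = 61.740 g

EDTA disodium salt 339.570 mg; nickel chloride hexahydrate 71.442 mg; dipotassium phosphate 43.835 g; soluble starch 61.740 g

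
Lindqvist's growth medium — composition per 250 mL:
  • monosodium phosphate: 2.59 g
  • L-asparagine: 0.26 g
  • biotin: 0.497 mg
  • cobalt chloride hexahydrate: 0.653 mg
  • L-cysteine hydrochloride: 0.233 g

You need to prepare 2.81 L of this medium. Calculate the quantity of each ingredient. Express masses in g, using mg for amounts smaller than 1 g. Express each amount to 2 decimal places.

monosodium phosphate 29.11 g; L-asparagine 2.92 g; biotin 5.59 mg; cobalt chloride hexahydrate 7.34 mg; L-cysteine hydrochloride 2.62 g

Scale factor = 2810 mL / 250 mL = 11.24.
monosodium phosphate: 2.59 g × (2810 mL / 250 mL) = 29.11 g
L-asparagine: 0.26 g × (2810 mL / 250 mL) = 2.92 g
biotin: 0.497 mg × (2810 mL / 250 mL) = 5.59 mg
cobalt chloride hexahydrate: 0.653 mg × (2810 mL / 250 mL) = 7.34 mg
L-cysteine hydrochloride: 0.233 g × (2810 mL / 250 mL) = 2.62 g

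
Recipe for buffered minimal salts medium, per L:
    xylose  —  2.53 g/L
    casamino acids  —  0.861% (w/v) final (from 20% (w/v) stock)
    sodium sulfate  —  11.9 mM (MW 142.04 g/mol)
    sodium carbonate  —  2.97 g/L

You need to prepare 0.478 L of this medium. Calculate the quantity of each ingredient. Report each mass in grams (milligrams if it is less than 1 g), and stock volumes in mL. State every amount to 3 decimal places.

xylose 1.209 g; casamino acids 20.578 mL; sodium sulfate 807.952 mg; sodium carbonate 1.420 g

Working volume: 0.478 L.
xylose: 2.53 g/L × 0.478 L = 1.209 g
casamino acids: dilute stock: 0.861% ÷ 20% × 478 mL = 20.578 mL
sodium sulfate: 11.9 mmol/L × 142.04 mg/mmol × 0.478 L = 807.952 mg
sodium carbonate: 2.97 g/L × 0.478 L = 1.420 g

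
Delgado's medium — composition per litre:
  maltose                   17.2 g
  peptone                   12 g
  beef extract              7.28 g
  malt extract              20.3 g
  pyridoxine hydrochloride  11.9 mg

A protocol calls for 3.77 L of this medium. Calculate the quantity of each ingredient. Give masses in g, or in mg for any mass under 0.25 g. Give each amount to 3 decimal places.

Ratio of target to recipe volume: 3770 / 1000 = 3.77.
maltose: 17.2 g × (3770 mL / 1000 mL) = 64.844 g
peptone: 12 g × (3770 mL / 1000 mL) = 45.240 g
beef extract: 7.28 g × (3770 mL / 1000 mL) = 27.446 g
malt extract: 20.3 g × (3770 mL / 1000 mL) = 76.531 g
pyridoxine hydrochloride: 11.9 mg × (3770 mL / 1000 mL) = 44.863 mg

maltose 64.844 g; peptone 45.240 g; beef extract 27.446 g; malt extract 76.531 g; pyridoxine hydrochloride 44.863 mg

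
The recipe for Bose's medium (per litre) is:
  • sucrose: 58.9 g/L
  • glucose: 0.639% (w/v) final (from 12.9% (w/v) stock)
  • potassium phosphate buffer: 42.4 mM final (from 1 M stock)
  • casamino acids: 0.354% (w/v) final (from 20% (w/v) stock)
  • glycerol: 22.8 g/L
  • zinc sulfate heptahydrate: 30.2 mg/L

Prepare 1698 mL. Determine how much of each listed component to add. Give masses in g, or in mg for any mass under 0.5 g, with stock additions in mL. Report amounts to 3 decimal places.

Scale factor relative to 1 L: 1.698.
sucrose: 58.9 g/L × 1.698 L = 100.012 g
glucose: C1V1 = C2V2 → 0.639% ÷ 12.9% × 1698 mL = 84.110 mL
potassium phosphate buffer: C1V1 = C2V2 → 42.4 mM × 1698 mL ÷ 1000 mM = 71.995 mL
casamino acids: dilute stock: 0.354% ÷ 20% × 1698 mL = 30.055 mL
glycerol: 22.8 g/L × 1.698 L = 38.714 g
zinc sulfate heptahydrate: 30.2 mg/L × 1.698 L = 51.280 mg

sucrose 100.012 g; glucose 84.110 mL; potassium phosphate buffer 71.995 mL; casamino acids 30.055 mL; glycerol 38.714 g; zinc sulfate heptahydrate 51.280 mg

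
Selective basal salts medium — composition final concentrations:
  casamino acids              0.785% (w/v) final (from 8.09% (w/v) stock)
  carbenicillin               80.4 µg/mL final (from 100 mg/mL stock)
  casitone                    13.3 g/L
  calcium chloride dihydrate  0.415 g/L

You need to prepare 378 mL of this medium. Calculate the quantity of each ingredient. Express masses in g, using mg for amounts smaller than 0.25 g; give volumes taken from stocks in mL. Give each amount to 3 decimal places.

casamino acids 36.679 mL; carbenicillin 0.304 mL; casitone 5.027 g; calcium chloride dihydrate 156.870 mg

Working volume: 378 mL = 0.378 L.
casamino acids: C1V1 = C2V2 → 0.785% ÷ 8.09% × 378 mL = 36.679 mL
carbenicillin: C1V1 = C2V2 → 80.4 µg/mL × 378 mL ÷ 100000 µg/mL = 0.304 mL
casitone: 13.3 g/L × 0.378 L = 5.027 g
calcium chloride dihydrate: 0.415 g/L × 0.378 L = 0.15687 g = 156.870 mg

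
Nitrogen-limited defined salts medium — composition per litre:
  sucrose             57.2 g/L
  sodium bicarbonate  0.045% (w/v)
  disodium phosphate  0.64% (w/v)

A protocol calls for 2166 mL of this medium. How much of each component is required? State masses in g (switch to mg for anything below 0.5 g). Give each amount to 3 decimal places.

Scale factor relative to 1 L: 2.166.
sucrose: 57.2 g/L × 2.166 L = 123.895 g
sodium bicarbonate: 0.045% w/v = 0.45 g/L → 0.45 × 2.166 L = 0.975 g
disodium phosphate: 0.64% w/v = 6.4 g/L → 6.4 × 2.166 L = 13.862 g

sucrose 123.895 g; sodium bicarbonate 0.975 g; disodium phosphate 13.862 g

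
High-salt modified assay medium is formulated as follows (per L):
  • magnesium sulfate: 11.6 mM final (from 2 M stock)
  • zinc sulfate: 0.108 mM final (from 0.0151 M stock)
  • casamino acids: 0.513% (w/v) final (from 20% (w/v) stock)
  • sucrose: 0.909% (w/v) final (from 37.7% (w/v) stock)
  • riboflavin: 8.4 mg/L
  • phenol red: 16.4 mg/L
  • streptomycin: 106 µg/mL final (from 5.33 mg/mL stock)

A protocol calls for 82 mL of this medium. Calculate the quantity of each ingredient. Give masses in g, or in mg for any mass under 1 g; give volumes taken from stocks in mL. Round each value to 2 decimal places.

Target volume = 82 mL = 0.082 L.
magnesium sulfate: V = C2·V2/C1 = 11.6 mM × 82 mL ÷ 2000 mM = 0.48 mL
zinc sulfate: V = C2·V2/C1 = 0.108 mM × 82 mL ÷ 15.1 mM = 0.59 mL
casamino acids: V = C2·V2/C1 = 0.513% ÷ 20% × 82 mL = 2.10 mL
sucrose: V = C2·V2/C1 = 0.909% ÷ 37.7% × 82 mL = 1.98 mL
riboflavin: 8.4 mg/L × 0.082 L = 0.69 mg
phenol red: 16.4 mg/L × 0.082 L = 1.34 mg
streptomycin: C1V1 = C2V2 → 106 µg/mL × 82 mL ÷ 5330 µg/mL = 1.63 mL

magnesium sulfate 0.48 mL; zinc sulfate 0.59 mL; casamino acids 2.10 mL; sucrose 1.98 mL; riboflavin 0.69 mg; phenol red 1.34 mg; streptomycin 1.63 mL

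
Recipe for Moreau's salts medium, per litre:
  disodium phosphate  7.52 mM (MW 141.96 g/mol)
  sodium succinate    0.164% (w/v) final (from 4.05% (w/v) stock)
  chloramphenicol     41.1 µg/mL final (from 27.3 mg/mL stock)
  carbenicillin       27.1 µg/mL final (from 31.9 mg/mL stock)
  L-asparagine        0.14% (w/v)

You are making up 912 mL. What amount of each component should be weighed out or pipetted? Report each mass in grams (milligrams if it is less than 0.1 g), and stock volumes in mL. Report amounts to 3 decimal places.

Target volume = 912 mL = 0.912 L.
disodium phosphate: 7.52 mmol/L × 141.96 g/mol × 0.912 L ÷ 1000 = 0.974 g
sodium succinate: C1V1 = C2V2 → 0.164% ÷ 4.05% × 912 mL = 36.930 mL
chloramphenicol: C1V1 = C2V2 → 41.1 µg/mL × 912 mL ÷ 27300 µg/mL = 1.373 mL
carbenicillin: C1V1 = C2V2 → 27.1 µg/mL × 912 mL ÷ 31900 µg/mL = 0.775 mL
L-asparagine: 0.14 g per 100 mL × 912 mL ÷ 100 = 1.277 g

disodium phosphate 0.974 g; sodium succinate 36.930 mL; chloramphenicol 1.373 mL; carbenicillin 0.775 mL; L-asparagine 1.277 g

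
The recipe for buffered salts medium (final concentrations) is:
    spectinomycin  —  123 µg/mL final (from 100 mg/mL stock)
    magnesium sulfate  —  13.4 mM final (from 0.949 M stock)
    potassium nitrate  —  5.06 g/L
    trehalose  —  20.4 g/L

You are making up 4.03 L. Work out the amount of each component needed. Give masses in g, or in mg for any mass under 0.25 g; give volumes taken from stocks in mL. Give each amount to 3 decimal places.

Scale factor relative to 1 L: 4.03.
spectinomycin: C1V1 = C2V2 → 123 µg/mL × 4030 mL ÷ 100000 µg/mL = 4.957 mL
magnesium sulfate: dilute stock: 13.4 mM × 4030 mL ÷ 949 mM = 56.904 mL
potassium nitrate: 5.06 g/L × 4.03 L = 20.392 g
trehalose: 20.4 g/L × 4.03 L = 82.212 g

spectinomycin 4.957 mL; magnesium sulfate 56.904 mL; potassium nitrate 20.392 g; trehalose 82.212 g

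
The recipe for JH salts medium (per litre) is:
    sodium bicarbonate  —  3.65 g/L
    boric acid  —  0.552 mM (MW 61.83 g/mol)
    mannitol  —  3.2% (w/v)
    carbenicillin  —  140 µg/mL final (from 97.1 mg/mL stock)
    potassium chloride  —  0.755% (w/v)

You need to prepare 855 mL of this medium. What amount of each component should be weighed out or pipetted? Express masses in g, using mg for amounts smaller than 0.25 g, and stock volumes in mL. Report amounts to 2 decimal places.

Scale factor relative to 1 L: 0.855.
sodium bicarbonate: 3.65 g/L × 0.855 L = 3.12 g
boric acid: 0.552 mmol/L × 61.83 mg/mmol × 0.855 L = 29.18 mg
mannitol: 3.2 g per 100 mL × 855 mL ÷ 100 = 27.36 g
carbenicillin: C1V1 = C2V2 → 140 µg/mL × 855 mL ÷ 97100 µg/mL = 1.23 mL
potassium chloride: 0.755% w/v = 7.55 g/L → 7.55 × 0.855 L = 6.46 g

sodium bicarbonate 3.12 g; boric acid 29.18 mg; mannitol 27.36 g; carbenicillin 1.23 mL; potassium chloride 6.46 g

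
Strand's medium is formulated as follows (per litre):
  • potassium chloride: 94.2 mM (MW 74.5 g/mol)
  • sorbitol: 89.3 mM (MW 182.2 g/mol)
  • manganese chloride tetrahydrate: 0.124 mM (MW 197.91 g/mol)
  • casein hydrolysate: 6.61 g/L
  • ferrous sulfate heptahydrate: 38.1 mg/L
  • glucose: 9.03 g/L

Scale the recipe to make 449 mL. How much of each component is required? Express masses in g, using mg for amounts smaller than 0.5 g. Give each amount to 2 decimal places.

Scale factor relative to 1 L: 0.449.
potassium chloride: 94.2 mmol/L × 74.5 g/mol × 0.449 L ÷ 1000 = 3.15 g
sorbitol: 89.3 mmol/L × 182.2 g/mol × 0.449 L ÷ 1000 = 7.31 g
manganese chloride tetrahydrate: 0.124 mmol/L × 197.91 mg/mmol × 0.449 L = 11.02 mg
casein hydrolysate: 6.61 g/L × 0.449 L = 2.97 g
ferrous sulfate heptahydrate: 38.1 mg/L × 0.449 L = 17.11 mg
glucose: 9.03 g/L × 0.449 L = 4.05 g

potassium chloride 3.15 g; sorbitol 7.31 g; manganese chloride tetrahydrate 11.02 mg; casein hydrolysate 2.97 g; ferrous sulfate heptahydrate 17.11 mg; glucose 4.05 g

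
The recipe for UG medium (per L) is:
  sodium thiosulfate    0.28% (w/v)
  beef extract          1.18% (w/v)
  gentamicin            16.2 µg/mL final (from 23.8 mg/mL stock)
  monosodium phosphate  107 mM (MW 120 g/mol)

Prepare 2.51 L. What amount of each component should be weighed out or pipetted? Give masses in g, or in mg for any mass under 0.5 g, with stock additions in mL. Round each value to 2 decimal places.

sodium thiosulfate 7.03 g; beef extract 29.62 g; gentamicin 1.71 mL; monosodium phosphate 32.23 g

Scale factor relative to 1 L: 2.51.
sodium thiosulfate: 0.28% w/v = 2.8 g/L → 2.8 × 2.51 L = 7.03 g
beef extract: 1.18 g per 100 mL × 2510 mL ÷ 100 = 29.62 g
gentamicin: C1V1 = C2V2 → 16.2 µg/mL × 2510 mL ÷ 23800 µg/mL = 1.71 mL
monosodium phosphate: 107 mmol/L × 120 g/mol × 2.51 L ÷ 1000 = 32.23 g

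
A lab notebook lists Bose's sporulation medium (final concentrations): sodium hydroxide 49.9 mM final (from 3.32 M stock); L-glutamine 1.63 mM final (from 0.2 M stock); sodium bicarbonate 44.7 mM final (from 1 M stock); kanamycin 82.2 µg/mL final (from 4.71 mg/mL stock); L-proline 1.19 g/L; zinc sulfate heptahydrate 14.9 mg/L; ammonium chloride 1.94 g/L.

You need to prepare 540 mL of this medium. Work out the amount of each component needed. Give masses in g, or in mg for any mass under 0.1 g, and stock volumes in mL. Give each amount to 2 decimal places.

Scale factor relative to 1 L: 0.54.
sodium hydroxide: C1V1 = C2V2 → 49.9 mM × 540 mL ÷ 3320 mM = 8.12 mL
L-glutamine: dilute stock: 1.63 mM × 540 mL ÷ 200 mM = 4.40 mL
sodium bicarbonate: dilute stock: 44.7 mM × 540 mL ÷ 1000 mM = 24.14 mL
kanamycin: V = C2·V2/C1 = 82.2 µg/mL × 540 mL ÷ 4710 µg/mL = 9.42 mL
L-proline: 1.19 g/L × 0.54 L = 0.64 g
zinc sulfate heptahydrate: 14.9 mg/L × 0.54 L = 8.05 mg
ammonium chloride: 1.94 g/L × 0.54 L = 1.05 g

sodium hydroxide 8.12 mL; L-glutamine 4.40 mL; sodium bicarbonate 24.14 mL; kanamycin 9.42 mL; L-proline 0.64 g; zinc sulfate heptahydrate 8.05 mg; ammonium chloride 1.05 g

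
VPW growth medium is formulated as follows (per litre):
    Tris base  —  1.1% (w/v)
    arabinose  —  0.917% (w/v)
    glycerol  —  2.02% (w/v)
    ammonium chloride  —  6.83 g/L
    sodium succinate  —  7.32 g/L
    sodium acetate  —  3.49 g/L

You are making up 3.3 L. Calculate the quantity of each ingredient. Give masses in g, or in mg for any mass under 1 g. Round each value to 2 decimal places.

Scale factor relative to 1 L: 3.3.
Tris base: 1.1 g per 100 mL × 3300 mL ÷ 100 = 36.30 g
arabinose: 0.917 g per 100 mL × 3300 mL ÷ 100 = 30.26 g
glycerol: 2.02% w/v = 20.2 g/L → 20.2 × 3.3 L = 66.66 g
ammonium chloride: 6.83 g/L × 3.3 L = 22.54 g
sodium succinate: 7.32 g/L × 3.3 L = 24.16 g
sodium acetate: 3.49 g/L × 3.3 L = 11.52 g

Tris base 36.30 g; arabinose 30.26 g; glycerol 66.66 g; ammonium chloride 22.54 g; sodium succinate 24.16 g; sodium acetate 11.52 g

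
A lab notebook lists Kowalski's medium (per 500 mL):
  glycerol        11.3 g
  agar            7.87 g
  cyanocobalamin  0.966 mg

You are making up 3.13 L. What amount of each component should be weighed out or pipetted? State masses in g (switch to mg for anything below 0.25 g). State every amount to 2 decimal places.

Scale factor = 3130 mL / 500 mL = 6.26.
glycerol: 11.3 g × (3130 mL / 500 mL) = 70.74 g
agar: 7.87 g × (3130 mL / 500 mL) = 49.27 g
cyanocobalamin: 0.966 mg × (3130 mL / 500 mL) = 6.05 mg

glycerol 70.74 g; agar 49.27 g; cyanocobalamin 6.05 mg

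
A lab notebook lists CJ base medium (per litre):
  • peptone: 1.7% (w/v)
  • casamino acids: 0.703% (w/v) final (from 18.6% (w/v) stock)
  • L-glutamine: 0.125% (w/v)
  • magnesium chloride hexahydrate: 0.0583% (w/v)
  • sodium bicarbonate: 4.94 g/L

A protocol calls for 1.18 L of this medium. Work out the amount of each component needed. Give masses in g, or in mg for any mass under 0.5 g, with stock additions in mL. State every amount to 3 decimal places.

peptone 20.060 g; casamino acids 44.599 mL; L-glutamine 1.475 g; magnesium chloride hexahydrate 0.688 g; sodium bicarbonate 5.829 g

Scale factor relative to 1 L: 1.18.
peptone: 1.7% w/v = 17 g/L → 17 × 1.18 L = 20.060 g
casamino acids: V = C2·V2/C1 = 0.703% ÷ 18.6% × 1180 mL = 44.599 mL
L-glutamine: 0.125 g per 100 mL × 1180 mL ÷ 100 = 1.475 g
magnesium chloride hexahydrate: 0.0583 g per 100 mL × 1180 mL ÷ 100 = 0.688 g
sodium bicarbonate: 4.94 g/L × 1.18 L = 5.829 g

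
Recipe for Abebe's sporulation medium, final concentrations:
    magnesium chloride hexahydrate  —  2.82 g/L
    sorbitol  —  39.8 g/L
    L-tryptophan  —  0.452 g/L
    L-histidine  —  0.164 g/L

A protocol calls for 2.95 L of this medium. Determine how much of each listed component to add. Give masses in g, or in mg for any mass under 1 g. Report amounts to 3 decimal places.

Working volume: 2.95 L.
magnesium chloride hexahydrate: 2.82 g/L × 2.95 L = 8.319 g
sorbitol: 39.8 g/L × 2.95 L = 117.410 g
L-tryptophan: 0.452 g/L × 2.95 L = 1.333 g
L-histidine: 0.164 g/L × 2.95 L = 0.4838 g = 483.800 mg

magnesium chloride hexahydrate 8.319 g; sorbitol 117.410 g; L-tryptophan 1.333 g; L-histidine 483.800 mg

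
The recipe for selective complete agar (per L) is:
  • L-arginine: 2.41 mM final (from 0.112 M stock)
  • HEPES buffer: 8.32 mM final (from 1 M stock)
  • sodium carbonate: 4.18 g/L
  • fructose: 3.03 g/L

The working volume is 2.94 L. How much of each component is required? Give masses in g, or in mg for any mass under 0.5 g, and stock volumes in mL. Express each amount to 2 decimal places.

Working volume: 2.94 L.
L-arginine: dilute stock: 2.41 mM × 2940 mL ÷ 112 mM = 63.26 mL
HEPES buffer: V = C2·V2/C1 = 8.32 mM × 2940 mL ÷ 1000 mM = 24.46 mL
sodium carbonate: 4.18 g/L × 2.94 L = 12.29 g
fructose: 3.03 g/L × 2.94 L = 8.91 g

L-arginine 63.26 mL; HEPES buffer 24.46 mL; sodium carbonate 12.29 g; fructose 8.91 g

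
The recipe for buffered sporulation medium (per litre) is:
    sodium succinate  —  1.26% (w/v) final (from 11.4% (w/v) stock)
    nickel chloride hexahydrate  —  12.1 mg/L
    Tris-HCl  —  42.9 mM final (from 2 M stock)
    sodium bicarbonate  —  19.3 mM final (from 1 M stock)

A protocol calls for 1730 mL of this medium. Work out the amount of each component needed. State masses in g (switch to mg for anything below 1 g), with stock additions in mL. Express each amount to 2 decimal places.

sodium succinate 191.21 mL; nickel chloride hexahydrate 20.93 mg; Tris-HCl 37.11 mL; sodium bicarbonate 33.39 mL

Scale factor relative to 1 L: 1.73.
sodium succinate: V = C2·V2/C1 = 1.26% ÷ 11.4% × 1730 mL = 191.21 mL
nickel chloride hexahydrate: 12.1 mg/L × 1.73 L = 20.93 mg
Tris-HCl: V = C2·V2/C1 = 42.9 mM × 1730 mL ÷ 2000 mM = 37.11 mL
sodium bicarbonate: dilute stock: 19.3 mM × 1730 mL ÷ 1000 mM = 33.39 mL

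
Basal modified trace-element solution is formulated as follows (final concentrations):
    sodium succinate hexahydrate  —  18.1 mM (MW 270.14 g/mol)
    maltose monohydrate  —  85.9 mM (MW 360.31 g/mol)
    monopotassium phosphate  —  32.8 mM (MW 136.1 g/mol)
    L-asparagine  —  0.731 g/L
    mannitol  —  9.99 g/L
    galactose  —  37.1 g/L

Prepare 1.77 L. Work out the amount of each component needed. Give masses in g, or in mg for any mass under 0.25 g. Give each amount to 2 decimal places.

Scale factor relative to 1 L: 1.77.
sodium succinate hexahydrate: 18.1 mmol/L × 270.14 g/mol × 1.77 L ÷ 1000 = 8.65 g
maltose monohydrate: 85.9 mmol/L × 360.31 g/mol × 1.77 L ÷ 1000 = 54.78 g
monopotassium phosphate: 32.8 mmol/L × 136.1 g/mol × 1.77 L ÷ 1000 = 7.90 g
L-asparagine: 0.731 g/L × 1.77 L = 1.29 g
mannitol: 9.99 g/L × 1.77 L = 17.68 g
galactose: 37.1 g/L × 1.77 L = 65.67 g

sodium succinate hexahydrate 8.65 g; maltose monohydrate 54.78 g; monopotassium phosphate 7.90 g; L-asparagine 1.29 g; mannitol 17.68 g; galactose 65.67 g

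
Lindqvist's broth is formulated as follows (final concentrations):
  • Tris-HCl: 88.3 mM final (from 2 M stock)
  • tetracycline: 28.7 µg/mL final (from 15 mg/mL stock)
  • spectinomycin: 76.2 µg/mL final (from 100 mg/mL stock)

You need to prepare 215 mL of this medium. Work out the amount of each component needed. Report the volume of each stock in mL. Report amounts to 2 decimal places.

Tris-HCl 9.49 mL; tetracycline 0.41 mL; spectinomycin 0.16 mL

Working volume: 215 mL = 0.215 L.
Tris-HCl: C1V1 = C2V2 → 88.3 mM × 215 mL ÷ 2000 mM = 9.49 mL
tetracycline: dilute stock: 28.7 µg/mL × 215 mL ÷ 15000 µg/mL = 0.41 mL
spectinomycin: C1V1 = C2V2 → 76.2 µg/mL × 215 mL ÷ 100000 µg/mL = 0.16 mL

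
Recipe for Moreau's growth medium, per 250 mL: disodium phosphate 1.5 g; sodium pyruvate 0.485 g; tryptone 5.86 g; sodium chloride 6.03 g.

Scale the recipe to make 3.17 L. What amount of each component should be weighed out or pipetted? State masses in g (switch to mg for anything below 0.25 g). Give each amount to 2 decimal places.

Scale factor = 3170 mL / 250 mL = 12.68.
disodium phosphate: 1.5 g × (3170 mL / 250 mL) = 19.02 g
sodium pyruvate: 0.485 g × (3170 mL / 250 mL) = 6.15 g
tryptone: 5.86 g × (3170 mL / 250 mL) = 74.30 g
sodium chloride: 6.03 g × (3170 mL / 250 mL) = 76.46 g

disodium phosphate 19.02 g; sodium pyruvate 6.15 g; tryptone 74.30 g; sodium chloride 76.46 g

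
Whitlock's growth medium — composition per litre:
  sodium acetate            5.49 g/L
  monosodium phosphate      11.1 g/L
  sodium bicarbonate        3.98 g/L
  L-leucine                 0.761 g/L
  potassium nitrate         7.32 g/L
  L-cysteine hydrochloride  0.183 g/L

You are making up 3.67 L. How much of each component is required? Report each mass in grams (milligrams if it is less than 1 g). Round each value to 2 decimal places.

Working volume: 3.67 L.
sodium acetate: 5.49 g/L × 3.67 L = 20.15 g
monosodium phosphate: 11.1 g/L × 3.67 L = 40.74 g
sodium bicarbonate: 3.98 g/L × 3.67 L = 14.61 g
L-leucine: 0.761 g/L × 3.67 L = 2.79 g
potassium nitrate: 7.32 g/L × 3.67 L = 26.86 g
L-cysteine hydrochloride: 0.183 g/L × 3.67 L = 0.67161 g = 671.61 mg

sodium acetate 20.15 g; monosodium phosphate 40.74 g; sodium bicarbonate 14.61 g; L-leucine 2.79 g; potassium nitrate 26.86 g; L-cysteine hydrochloride 671.61 mg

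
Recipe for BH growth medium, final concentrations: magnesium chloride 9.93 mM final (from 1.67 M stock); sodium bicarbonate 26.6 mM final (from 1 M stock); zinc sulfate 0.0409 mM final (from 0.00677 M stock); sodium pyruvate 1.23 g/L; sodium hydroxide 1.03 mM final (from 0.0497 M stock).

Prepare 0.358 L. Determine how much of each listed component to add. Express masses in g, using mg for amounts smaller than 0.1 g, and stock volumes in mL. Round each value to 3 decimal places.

magnesium chloride 2.129 mL; sodium bicarbonate 9.523 mL; zinc sulfate 2.163 mL; sodium pyruvate 0.440 g; sodium hydroxide 7.419 mL

Scale factor relative to 1 L: 0.358.
magnesium chloride: C1V1 = C2V2 → 9.93 mM × 358 mL ÷ 1670 mM = 2.129 mL
sodium bicarbonate: dilute stock: 26.6 mM × 358 mL ÷ 1000 mM = 9.523 mL
zinc sulfate: dilute stock: 0.0409 mM × 358 mL ÷ 6.77 mM = 2.163 mL
sodium pyruvate: 1.23 g/L × 0.358 L = 0.440 g
sodium hydroxide: dilute stock: 1.03 mM × 358 mL ÷ 49.7 mM = 7.419 mL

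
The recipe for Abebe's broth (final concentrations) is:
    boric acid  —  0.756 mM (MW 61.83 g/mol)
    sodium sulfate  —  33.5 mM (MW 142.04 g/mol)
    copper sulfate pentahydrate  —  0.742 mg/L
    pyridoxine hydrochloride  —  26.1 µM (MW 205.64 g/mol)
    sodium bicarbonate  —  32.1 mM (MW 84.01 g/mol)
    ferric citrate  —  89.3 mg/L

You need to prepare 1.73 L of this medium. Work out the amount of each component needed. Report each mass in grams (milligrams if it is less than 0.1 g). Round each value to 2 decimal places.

Working volume: 1.73 L.
boric acid: 0.756 mmol/L × 61.83 mg/mmol × 1.73 L = 80.87 mg
sodium sulfate: 33.5 mmol/L × 142.04 g/mol × 1.73 L ÷ 1000 = 8.23 g
copper sulfate pentahydrate: 0.742 mg/L × 1.73 L = 1.28 mg
pyridoxine hydrochloride: 26.1 µmol/L × 205.64 g/mol × 1.73 L ÷ 1000 = 9.29 mg
sodium bicarbonate: 32.1 mmol/L × 84.01 g/mol × 1.73 L ÷ 1000 = 4.67 g
ferric citrate: 89.3 mg/L × 1.73 L = 154.489 mg = 0.15 g

boric acid 80.87 mg; sodium sulfate 8.23 g; copper sulfate pentahydrate 1.28 mg; pyridoxine hydrochloride 9.29 mg; sodium bicarbonate 4.67 g; ferric citrate 0.15 g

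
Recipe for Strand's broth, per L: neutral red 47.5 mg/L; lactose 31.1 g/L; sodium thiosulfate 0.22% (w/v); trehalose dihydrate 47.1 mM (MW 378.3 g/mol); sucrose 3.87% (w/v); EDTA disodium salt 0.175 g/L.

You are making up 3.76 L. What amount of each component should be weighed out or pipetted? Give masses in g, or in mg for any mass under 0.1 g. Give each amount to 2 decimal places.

Working volume: 3.76 L.
neutral red: 47.5 mg/L × 3.76 L = 178.6 mg = 0.18 g
lactose: 31.1 g/L × 3.76 L = 116.94 g
sodium thiosulfate: 0.22 g per 100 mL × 3760 mL ÷ 100 = 8.27 g
trehalose dihydrate: 47.1 mmol/L × 378.3 g/mol × 3.76 L ÷ 1000 = 67.00 g
sucrose: 3.87 g per 100 mL × 3760 mL ÷ 100 = 145.51 g
EDTA disodium salt: 0.175 g/L × 3.76 L = 0.66 g

neutral red 0.18 g; lactose 116.94 g; sodium thiosulfate 8.27 g; trehalose dihydrate 67.00 g; sucrose 145.51 g; EDTA disodium salt 0.66 g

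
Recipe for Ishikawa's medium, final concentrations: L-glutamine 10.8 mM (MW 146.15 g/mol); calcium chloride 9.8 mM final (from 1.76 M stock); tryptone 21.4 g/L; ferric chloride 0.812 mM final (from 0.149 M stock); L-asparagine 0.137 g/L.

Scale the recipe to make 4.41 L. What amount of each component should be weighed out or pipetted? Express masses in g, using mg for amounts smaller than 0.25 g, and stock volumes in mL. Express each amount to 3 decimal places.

Scale factor relative to 1 L: 4.41.
L-glutamine: 10.8 mmol/L × 146.15 g/mol × 4.41 L ÷ 1000 = 6.961 g
calcium chloride: dilute stock: 9.8 mM × 4410 mL ÷ 1760 mM = 24.556 mL
tryptone: 21.4 g/L × 4.41 L = 94.374 g
ferric chloride: V = C2·V2/C1 = 0.812 mM × 4410 mL ÷ 149 mM = 24.033 mL
L-asparagine: 0.137 g/L × 4.41 L = 0.604 g

L-glutamine 6.961 g; calcium chloride 24.556 mL; tryptone 94.374 g; ferric chloride 24.033 mL; L-asparagine 0.604 g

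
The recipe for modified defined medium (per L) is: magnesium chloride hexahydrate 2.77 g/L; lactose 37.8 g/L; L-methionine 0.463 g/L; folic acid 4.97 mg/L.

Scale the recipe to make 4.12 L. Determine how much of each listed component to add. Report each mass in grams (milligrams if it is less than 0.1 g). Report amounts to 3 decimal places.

magnesium chloride hexahydrate 11.412 g; lactose 155.736 g; L-methionine 1.908 g; folic acid 20.476 mg

Working volume: 4.12 L.
magnesium chloride hexahydrate: 2.77 g/L × 4.12 L = 11.412 g
lactose: 37.8 g/L × 4.12 L = 155.736 g
L-methionine: 0.463 g/L × 4.12 L = 1.908 g
folic acid: 4.97 mg/L × 4.12 L = 20.476 mg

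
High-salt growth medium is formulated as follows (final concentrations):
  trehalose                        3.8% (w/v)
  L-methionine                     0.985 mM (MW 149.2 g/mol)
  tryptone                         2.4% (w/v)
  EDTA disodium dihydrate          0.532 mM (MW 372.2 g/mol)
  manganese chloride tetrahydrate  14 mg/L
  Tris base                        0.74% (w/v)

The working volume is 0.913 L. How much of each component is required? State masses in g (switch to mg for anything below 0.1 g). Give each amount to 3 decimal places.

Working volume: 0.913 L.
trehalose: 3.8 g per 100 mL × 913 mL ÷ 100 = 34.694 g
L-methionine: 0.985 mmol/L × 149.2 g/mol × 0.913 L ÷ 1000 = 0.134 g
tryptone: 2.4 g per 100 mL × 913 mL ÷ 100 = 21.912 g
EDTA disodium dihydrate: 0.532 mmol/L × 372.2 g/mol × 0.913 L ÷ 1000 = 0.181 g
manganese chloride tetrahydrate: 14 mg/L × 0.913 L = 12.782 mg
Tris base: 0.74 g per 100 mL × 913 mL ÷ 100 = 6.756 g

trehalose 34.694 g; L-methionine 0.134 g; tryptone 21.912 g; EDTA disodium dihydrate 0.181 g; manganese chloride tetrahydrate 12.782 mg; Tris base 6.756 g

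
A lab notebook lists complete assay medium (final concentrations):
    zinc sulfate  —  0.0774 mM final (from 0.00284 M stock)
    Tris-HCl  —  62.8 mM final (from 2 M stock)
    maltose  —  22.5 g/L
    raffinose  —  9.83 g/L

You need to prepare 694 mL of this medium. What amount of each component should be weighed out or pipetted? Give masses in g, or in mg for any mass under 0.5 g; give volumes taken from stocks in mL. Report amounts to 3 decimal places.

Target volume = 694 mL = 0.694 L.
zinc sulfate: dilute stock: 0.0774 mM × 694 mL ÷ 2.84 mM = 18.914 mL
Tris-HCl: C1V1 = C2V2 → 62.8 mM × 694 mL ÷ 2000 mM = 21.792 mL
maltose: 22.5 g/L × 0.694 L = 15.615 g
raffinose: 9.83 g/L × 0.694 L = 6.822 g

zinc sulfate 18.914 mL; Tris-HCl 21.792 mL; maltose 15.615 g; raffinose 6.822 g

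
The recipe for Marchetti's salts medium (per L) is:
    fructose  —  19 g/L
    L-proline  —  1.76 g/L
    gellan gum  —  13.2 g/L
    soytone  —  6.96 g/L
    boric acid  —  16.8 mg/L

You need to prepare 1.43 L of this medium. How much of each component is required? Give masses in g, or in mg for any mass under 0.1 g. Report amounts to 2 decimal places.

fructose 27.17 g; L-proline 2.52 g; gellan gum 18.88 g; soytone 9.95 g; boric acid 24.02 mg

Working volume: 1.43 L.
fructose: 19 g/L × 1.43 L = 27.17 g
L-proline: 1.76 g/L × 1.43 L = 2.52 g
gellan gum: 13.2 g/L × 1.43 L = 18.88 g
soytone: 6.96 g/L × 1.43 L = 9.95 g
boric acid: 16.8 mg/L × 1.43 L = 24.02 mg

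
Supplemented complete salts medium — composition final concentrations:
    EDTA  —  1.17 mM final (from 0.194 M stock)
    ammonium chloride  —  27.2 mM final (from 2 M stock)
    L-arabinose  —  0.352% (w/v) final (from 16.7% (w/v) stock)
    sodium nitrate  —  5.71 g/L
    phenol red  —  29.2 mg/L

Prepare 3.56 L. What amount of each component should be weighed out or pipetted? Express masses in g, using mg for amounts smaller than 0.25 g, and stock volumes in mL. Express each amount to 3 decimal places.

Working volume: 3.56 L.
EDTA: C1V1 = C2V2 → 1.17 mM × 3560 mL ÷ 194 mM = 21.470 mL
ammonium chloride: V = C2·V2/C1 = 27.2 mM × 3560 mL ÷ 2000 mM = 48.416 mL
L-arabinose: dilute stock: 0.352% ÷ 16.7% × 3560 mL = 75.037 mL
sodium nitrate: 5.71 g/L × 3.56 L = 20.328 g
phenol red: 29.2 mg/L × 3.56 L = 103.952 mg

EDTA 21.470 mL; ammonium chloride 48.416 mL; L-arabinose 75.037 mL; sodium nitrate 20.328 g; phenol red 103.952 mg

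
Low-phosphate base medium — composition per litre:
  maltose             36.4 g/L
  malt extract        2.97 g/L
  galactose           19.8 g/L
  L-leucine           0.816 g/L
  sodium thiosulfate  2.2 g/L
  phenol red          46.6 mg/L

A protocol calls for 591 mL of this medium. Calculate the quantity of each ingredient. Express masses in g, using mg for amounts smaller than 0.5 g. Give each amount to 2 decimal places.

maltose 21.51 g; malt extract 1.76 g; galactose 11.70 g; L-leucine 482.26 mg; sodium thiosulfate 1.30 g; phenol red 27.54 mg

Scale factor relative to 1 L: 0.591.
maltose: 36.4 g/L × 0.591 L = 21.51 g
malt extract: 2.97 g/L × 0.591 L = 1.76 g
galactose: 19.8 g/L × 0.591 L = 11.70 g
L-leucine: 0.816 g/L × 0.591 L = 0.482256 g = 482.26 mg
sodium thiosulfate: 2.2 g/L × 0.591 L = 1.30 g
phenol red: 46.6 mg/L × 0.591 L = 27.54 mg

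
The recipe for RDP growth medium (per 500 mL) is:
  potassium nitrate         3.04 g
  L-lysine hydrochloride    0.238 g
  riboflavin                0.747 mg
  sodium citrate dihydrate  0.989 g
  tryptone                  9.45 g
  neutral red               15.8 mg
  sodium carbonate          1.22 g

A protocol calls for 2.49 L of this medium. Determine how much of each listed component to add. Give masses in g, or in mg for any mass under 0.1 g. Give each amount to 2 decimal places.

Scale factor = 2490 mL / 500 mL = 4.98.
potassium nitrate: 3.04 g × (2490 mL / 500 mL) = 15.14 g
L-lysine hydrochloride: 0.238 g × (2490 mL / 500 mL) = 1.19 g
riboflavin: 0.747 mg × (2490 mL / 500 mL) = 3.72 mg
sodium citrate dihydrate: 0.989 g × (2490 mL / 500 mL) = 4.93 g
tryptone: 9.45 g × (2490 mL / 500 mL) = 47.06 g
neutral red: 15.8 mg × (2490 mL / 500 mL) = 78.68 mg
sodium carbonate: 1.22 g × (2490 mL / 500 mL) = 6.08 g

potassium nitrate 15.14 g; L-lysine hydrochloride 1.19 g; riboflavin 3.72 mg; sodium citrate dihydrate 4.93 g; tryptone 47.06 g; neutral red 78.68 mg; sodium carbonate 6.08 g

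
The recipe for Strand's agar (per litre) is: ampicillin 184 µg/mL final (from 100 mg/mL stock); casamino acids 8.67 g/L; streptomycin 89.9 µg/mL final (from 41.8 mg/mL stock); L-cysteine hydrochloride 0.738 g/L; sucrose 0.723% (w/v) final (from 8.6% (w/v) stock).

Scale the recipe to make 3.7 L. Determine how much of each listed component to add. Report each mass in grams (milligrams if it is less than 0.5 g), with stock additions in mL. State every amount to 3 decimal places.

Scale factor relative to 1 L: 3.7.
ampicillin: V = C2·V2/C1 = 184 µg/mL × 3700 mL ÷ 100000 µg/mL = 6.808 mL
casamino acids: 8.67 g/L × 3.7 L = 32.079 g
streptomycin: C1V1 = C2V2 → 89.9 µg/mL × 3700 mL ÷ 41800 µg/mL = 7.958 mL
L-cysteine hydrochloride: 0.738 g/L × 3.7 L = 2.731 g
sucrose: dilute stock: 0.723% ÷ 8.6% × 3700 mL = 311.058 mL

ampicillin 6.808 mL; casamino acids 32.079 g; streptomycin 7.958 mL; L-cysteine hydrochloride 2.731 g; sucrose 311.058 mL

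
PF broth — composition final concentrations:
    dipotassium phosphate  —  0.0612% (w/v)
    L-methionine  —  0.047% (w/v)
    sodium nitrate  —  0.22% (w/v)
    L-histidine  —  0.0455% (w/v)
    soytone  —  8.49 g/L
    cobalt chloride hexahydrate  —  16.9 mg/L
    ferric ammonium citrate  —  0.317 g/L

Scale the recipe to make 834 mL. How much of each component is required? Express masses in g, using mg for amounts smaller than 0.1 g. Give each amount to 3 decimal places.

dipotassium phosphate 0.510 g; L-methionine 0.392 g; sodium nitrate 1.835 g; L-histidine 0.379 g; soytone 7.081 g; cobalt chloride hexahydrate 14.095 mg; ferric ammonium citrate 0.264 g

Target volume = 834 mL = 0.834 L.
dipotassium phosphate: 0.0612 g per 100 mL × 834 mL ÷ 100 = 0.510 g
L-methionine: 0.047% w/v = 0.47 g/L → 0.47 × 0.834 L = 0.392 g
sodium nitrate: 0.22% w/v = 2.2 g/L → 2.2 × 0.834 L = 1.835 g
L-histidine: 0.0455% w/v = 0.455 g/L → 0.455 × 0.834 L = 0.379 g
soytone: 8.49 g/L × 0.834 L = 7.081 g
cobalt chloride hexahydrate: 16.9 mg/L × 0.834 L = 14.095 mg
ferric ammonium citrate: 0.317 g/L × 0.834 L = 0.264 g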